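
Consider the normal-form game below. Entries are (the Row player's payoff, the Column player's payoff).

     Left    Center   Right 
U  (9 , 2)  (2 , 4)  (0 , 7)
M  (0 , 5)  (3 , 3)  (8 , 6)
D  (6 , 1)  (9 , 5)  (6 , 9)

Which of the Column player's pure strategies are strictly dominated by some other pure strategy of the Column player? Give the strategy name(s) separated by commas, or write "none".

Left, Center

Right strictly dominates Left — U: 7>2, M: 6>5, D: 9>1.
Right strictly dominates Center — U: 7>4, M: 6>3, D: 9>5.
Right: no other strategy beats it everywhere (Left at U (7>2); Center at U (7>4)).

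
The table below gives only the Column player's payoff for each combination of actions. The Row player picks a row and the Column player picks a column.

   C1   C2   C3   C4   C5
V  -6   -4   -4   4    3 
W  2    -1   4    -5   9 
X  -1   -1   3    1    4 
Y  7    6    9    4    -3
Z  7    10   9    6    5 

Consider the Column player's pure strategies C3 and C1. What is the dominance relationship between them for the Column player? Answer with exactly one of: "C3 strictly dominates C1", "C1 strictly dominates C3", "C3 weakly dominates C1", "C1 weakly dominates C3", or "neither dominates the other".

C3 strictly dominates C1

Compare C3 to C1 across each opponent action: V: -4>-6, W: 4>2, X: 3>-1, Y: 9>7, Z: 9>7.
Every comparison favours C3, so C3 strictly dominates C1.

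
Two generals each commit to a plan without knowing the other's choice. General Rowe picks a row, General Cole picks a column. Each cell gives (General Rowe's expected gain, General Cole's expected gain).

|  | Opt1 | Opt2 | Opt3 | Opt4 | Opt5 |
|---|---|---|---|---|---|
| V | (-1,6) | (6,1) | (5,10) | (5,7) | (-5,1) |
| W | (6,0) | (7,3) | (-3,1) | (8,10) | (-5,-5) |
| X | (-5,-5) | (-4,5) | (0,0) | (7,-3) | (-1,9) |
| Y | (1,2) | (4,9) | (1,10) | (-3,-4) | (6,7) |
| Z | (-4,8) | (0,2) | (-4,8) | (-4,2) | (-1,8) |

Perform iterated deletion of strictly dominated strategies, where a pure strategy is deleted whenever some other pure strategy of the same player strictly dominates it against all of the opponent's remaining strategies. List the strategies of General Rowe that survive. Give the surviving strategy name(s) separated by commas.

V, W, X, Y

Row Z is eliminated: Y beats it against every remaining column (Opt1: 1>-4, Opt2: 4>0, Opt3: 1>-4, Opt4: -3>-4, Opt5: 6>-1).
General Cole's strategy Opt1 is strictly dominated by Opt3 (V: 10>6, W: 1>0, X: 0>-5, Y: 10>2) and is removed.
Among the remaining strategies, none is strictly dominated by another pure strategy of the same player, so the elimination stops.
Surviving strategies — General Rowe: {V, W, X, Y}; General Cole: {Opt2, Opt3, Opt4, Opt5}.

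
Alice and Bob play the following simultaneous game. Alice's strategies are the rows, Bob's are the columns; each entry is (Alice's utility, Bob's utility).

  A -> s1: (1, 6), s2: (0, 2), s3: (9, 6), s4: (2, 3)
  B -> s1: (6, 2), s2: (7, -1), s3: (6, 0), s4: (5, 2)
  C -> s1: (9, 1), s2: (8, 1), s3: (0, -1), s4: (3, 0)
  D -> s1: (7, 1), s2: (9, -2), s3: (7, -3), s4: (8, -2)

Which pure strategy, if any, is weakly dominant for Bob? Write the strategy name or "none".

s1

s1 vs s2: A: 6>2, B: 2>-1, C: 1=1, D: 1>-2.
s1 vs s3: A: 6=6, B: 2>0, C: 1>-1, D: 1>-3.
s1 vs s4: A: 6>3, B: 2=2, C: 1>0, D: 1>-2.
s1 is at least as good as every other strategy against every opponent action, so it is weakly dominant.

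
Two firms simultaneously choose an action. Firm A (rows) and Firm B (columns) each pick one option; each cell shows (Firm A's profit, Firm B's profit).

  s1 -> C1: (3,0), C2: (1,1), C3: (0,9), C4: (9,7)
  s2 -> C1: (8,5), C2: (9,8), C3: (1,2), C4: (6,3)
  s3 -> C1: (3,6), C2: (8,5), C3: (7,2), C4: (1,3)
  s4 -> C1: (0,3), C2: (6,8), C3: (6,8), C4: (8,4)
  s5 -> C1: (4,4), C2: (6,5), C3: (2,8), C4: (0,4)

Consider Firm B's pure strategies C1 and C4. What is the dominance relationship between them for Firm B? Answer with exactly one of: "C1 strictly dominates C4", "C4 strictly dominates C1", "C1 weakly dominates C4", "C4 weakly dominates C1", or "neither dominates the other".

Compare C1 to C4 across each opponent action: s1: 0<7, s2: 5>3, s3: 6>3, s4: 3<4, s5: 4=4.
C1 does better at s2, s3 but worse at s1, s4; neither strategy dominates the other.

neither dominates the other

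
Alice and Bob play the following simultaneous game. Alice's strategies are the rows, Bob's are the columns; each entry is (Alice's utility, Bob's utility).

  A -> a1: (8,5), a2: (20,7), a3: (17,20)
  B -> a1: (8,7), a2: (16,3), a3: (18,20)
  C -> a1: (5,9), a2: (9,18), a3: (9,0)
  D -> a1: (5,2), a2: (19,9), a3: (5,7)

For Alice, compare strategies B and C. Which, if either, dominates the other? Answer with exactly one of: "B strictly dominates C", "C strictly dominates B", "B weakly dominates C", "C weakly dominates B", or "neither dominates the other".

B strictly dominates C

Compare B to C across each choice by Bob: a1: 8>5, a2: 16>9, a3: 18>9.
Every comparison favours B, so B strictly dominates C.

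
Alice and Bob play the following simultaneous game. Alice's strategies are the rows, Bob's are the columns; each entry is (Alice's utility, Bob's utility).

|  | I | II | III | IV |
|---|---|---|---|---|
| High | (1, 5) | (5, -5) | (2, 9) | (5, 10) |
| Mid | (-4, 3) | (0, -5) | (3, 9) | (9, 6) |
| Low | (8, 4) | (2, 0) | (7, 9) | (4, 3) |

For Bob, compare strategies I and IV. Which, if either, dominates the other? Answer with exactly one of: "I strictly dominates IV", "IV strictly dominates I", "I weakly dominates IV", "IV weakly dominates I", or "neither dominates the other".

I's payoffs vs IV's, by Alice's action — High: 5<10, Mid: 3<6, Low: 4>3.
I does better at Low but worse at High, Mid; neither strategy dominates the other.

neither dominates the other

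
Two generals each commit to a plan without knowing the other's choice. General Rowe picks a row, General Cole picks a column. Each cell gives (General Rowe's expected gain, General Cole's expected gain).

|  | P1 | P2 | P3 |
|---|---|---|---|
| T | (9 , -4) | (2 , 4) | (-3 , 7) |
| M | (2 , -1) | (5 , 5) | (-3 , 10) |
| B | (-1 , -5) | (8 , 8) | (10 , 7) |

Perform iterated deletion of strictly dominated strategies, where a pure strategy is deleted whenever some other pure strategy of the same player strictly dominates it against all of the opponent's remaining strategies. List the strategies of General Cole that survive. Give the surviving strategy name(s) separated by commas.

Column P1 is eliminated: P2 beats it against every remaining row (T: 4>-4, M: 5>-1, B: 8>-5).
Row T is eliminated: B beats it against every remaining column (P2: 8>2, P3: 10>-3).
Row M is eliminated: B beats it against every remaining column (P2: 8>5, P3: 10>-3).
Column P3 is eliminated: P2 beats it against every remaining row (B: 8>7).
Among the remaining strategies, none is strictly dominated by another pure strategy of the same player, so the elimination stops.
Surviving strategies — General Rowe: {B}; General Cole: {P2}.

P2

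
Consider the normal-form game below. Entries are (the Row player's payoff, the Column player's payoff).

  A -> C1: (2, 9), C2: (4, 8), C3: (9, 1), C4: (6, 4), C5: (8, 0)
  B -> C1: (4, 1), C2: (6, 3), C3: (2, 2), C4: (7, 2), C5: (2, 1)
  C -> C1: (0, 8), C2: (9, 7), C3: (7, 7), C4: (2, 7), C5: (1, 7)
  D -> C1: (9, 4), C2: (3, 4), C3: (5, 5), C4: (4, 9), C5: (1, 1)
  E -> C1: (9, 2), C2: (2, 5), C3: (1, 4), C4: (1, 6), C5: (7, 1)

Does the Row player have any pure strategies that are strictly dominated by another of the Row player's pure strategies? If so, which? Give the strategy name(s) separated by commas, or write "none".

A is not dominated — it holds its own against B at C3 (9>2); C at C1 (2>0); D at C2 (4>3); E at C2 (4>2).
B is not dominated — it holds its own against A at C1 (4>2); C at C1 (4>0); D at C2 (6>3); E at C2 (6>2).
C: no other strategy beats it everywhere (A at C2 (9>4); B at C2 (9>6); D at C2 (9>3); E at C2 (9>2)).
D: no other strategy beats it everywhere (A at C1 (9>2); B at C1 (9>4); C at C1 (9>0); E at C1 (9=9)).
E is not dominated — it holds its own against A at C1 (9>2); B at C1 (9>4); C at C1 (9>0); D at C1 (9=9).

none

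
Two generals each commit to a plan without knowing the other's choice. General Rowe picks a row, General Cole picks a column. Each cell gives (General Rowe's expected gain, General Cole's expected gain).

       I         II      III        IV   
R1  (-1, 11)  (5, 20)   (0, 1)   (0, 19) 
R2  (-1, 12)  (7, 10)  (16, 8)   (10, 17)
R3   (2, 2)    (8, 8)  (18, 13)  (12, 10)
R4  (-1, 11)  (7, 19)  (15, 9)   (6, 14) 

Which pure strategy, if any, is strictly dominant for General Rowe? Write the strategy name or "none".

R3 vs R1: I: 2>-1, II: 8>5, III: 18>0, IV: 12>0.
R3 vs R2: I: 2>-1, II: 8>7, III: 18>16, IV: 12>10.
R3 vs R4: I: 2>-1, II: 8>7, III: 18>15, IV: 12>6.
R3 strictly beats every other strategy against every opponent action, so it is strictly dominant.

R3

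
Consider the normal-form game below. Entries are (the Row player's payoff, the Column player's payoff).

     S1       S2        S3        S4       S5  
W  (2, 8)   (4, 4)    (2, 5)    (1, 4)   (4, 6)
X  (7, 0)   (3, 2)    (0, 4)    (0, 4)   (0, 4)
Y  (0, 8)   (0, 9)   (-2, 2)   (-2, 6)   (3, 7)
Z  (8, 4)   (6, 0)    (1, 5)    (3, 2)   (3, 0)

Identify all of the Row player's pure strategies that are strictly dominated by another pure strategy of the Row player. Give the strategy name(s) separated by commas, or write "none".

W is not dominated — it holds its own against X at S2 (4>3); Y at S1 (2>0); Z at S3 (2>1).
X is strictly dominated by Z (S1: 8>7, S2: 6>3, S3: 1>0, S4: 3>0, S5: 3>0).
W strictly dominates Y — S1: 2>0, S2: 4>0, S3: 2>-2, S4: 1>-2, S5: 4>3.
Z: no other strategy beats it everywhere (W at S1 (8>2); X at S1 (8>7); Y at S1 (8>0)).

X, Y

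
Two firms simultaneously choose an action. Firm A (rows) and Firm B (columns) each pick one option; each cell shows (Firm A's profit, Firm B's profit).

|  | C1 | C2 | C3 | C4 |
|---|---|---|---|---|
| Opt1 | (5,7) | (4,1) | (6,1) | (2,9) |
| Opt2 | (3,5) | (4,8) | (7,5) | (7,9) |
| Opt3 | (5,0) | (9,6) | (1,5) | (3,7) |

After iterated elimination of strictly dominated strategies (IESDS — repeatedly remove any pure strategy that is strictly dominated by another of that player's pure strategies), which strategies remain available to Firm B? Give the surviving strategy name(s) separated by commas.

For Firm B, C4 strictly dominates C1 on the remaining rows (Opt1: 9>7, Opt2: 9>5, Opt3: 7>0); eliminate C1.
Column C2 is eliminated: C4 beats it against every remaining row (Opt1: 9>1, Opt2: 9>8, Opt3: 7>6).
Row Opt1 is eliminated: Opt2 beats it against every remaining column (C3: 7>6, C4: 7>2).
Firm A's strategy Opt3 is strictly dominated by Opt2 (C3: 7>1, C4: 7>3) and is removed.
Column C3 is eliminated: C4 beats it against every remaining row (Opt2: 9>5).
Among the remaining strategies, none is strictly dominated by another pure strategy of the same player, so the elimination stops.
Surviving strategies — Firm A: {Opt2}; Firm B: {C4}.

C4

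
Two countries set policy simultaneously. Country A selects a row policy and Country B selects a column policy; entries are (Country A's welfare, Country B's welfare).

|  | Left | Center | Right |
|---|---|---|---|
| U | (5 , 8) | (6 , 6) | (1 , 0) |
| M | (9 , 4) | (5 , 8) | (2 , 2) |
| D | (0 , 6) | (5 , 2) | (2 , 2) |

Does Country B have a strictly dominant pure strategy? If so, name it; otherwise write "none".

none

Left fails to dominate Center at M (4<8).
Center fails to dominate Left at U (6<8).
Right fails to dominate Left at U (0<8).
No single strategy dominates all the others.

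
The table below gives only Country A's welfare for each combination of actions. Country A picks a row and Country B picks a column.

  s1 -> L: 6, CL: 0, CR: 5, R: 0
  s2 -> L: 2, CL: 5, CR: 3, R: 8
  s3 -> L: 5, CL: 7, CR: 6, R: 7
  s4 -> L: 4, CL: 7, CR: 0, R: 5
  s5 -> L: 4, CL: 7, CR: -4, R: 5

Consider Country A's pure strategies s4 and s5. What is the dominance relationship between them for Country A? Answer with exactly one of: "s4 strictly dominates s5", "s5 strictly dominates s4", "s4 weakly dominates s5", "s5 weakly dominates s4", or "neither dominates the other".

Compare s4 to s5 across each opponent action: L: 4=4, CL: 7=7, CR: 0>-4, R: 5=5.
s4 is at least as good everywhere and strictly better somewhere (tied only at L, CL, R), so s4 weakly but not strictly dominates s5.

s4 weakly dominates s5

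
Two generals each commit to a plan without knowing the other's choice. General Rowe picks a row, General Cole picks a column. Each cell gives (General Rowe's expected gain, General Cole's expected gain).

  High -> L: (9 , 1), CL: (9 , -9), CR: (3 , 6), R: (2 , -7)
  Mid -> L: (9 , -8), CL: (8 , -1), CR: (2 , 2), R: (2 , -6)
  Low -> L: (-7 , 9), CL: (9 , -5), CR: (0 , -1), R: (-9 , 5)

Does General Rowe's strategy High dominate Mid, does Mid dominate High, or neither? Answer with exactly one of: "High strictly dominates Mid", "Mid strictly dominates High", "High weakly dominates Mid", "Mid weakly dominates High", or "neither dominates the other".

High weakly dominates Mid

Compare High to Mid across each opponent action: L: 9=9, CL: 9>8, CR: 3>2, R: 2=2.
High is at least as good everywhere and strictly better somewhere (tied only at L, R), so High weakly but not strictly dominates Mid.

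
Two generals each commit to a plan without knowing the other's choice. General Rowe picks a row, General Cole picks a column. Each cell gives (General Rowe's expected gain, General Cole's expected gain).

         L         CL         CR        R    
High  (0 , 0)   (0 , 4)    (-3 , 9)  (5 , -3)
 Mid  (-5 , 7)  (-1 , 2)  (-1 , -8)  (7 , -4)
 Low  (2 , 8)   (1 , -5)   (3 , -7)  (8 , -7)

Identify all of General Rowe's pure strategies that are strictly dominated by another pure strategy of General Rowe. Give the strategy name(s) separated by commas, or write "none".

High, Mid

Low strictly dominates High — L: 2>0, CL: 1>0, CR: 3>-3, R: 8>5.
Low strictly dominates Mid — L: 2>-5, CL: 1>-1, CR: 3>-1, R: 8>7.
Low: no other strategy beats it everywhere (High at L (2>0); Mid at L (2>-5)).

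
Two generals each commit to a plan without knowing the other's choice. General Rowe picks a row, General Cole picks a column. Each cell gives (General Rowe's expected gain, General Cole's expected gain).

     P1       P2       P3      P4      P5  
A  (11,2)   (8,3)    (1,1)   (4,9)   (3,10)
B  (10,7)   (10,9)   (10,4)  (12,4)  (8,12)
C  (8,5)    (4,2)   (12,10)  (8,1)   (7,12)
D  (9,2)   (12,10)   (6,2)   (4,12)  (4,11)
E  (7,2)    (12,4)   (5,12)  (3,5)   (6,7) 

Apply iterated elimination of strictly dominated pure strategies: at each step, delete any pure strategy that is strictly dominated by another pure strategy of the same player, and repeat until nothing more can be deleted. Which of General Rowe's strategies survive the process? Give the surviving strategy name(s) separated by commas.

B

General Cole's strategy P1 is strictly dominated by P5 (A: 10>2, B: 12>7, C: 12>5, D: 11>2, E: 7>2) and is removed.
For General Rowe, B strictly dominates A on the remaining columns (P2: 10>8, P3: 10>1, P4: 12>4, P5: 8>3); eliminate A.
For General Cole, P5 strictly dominates P2 on the remaining rows (B: 12>9, C: 12>2, D: 11>10, E: 7>4); eliminate P2.
For General Rowe, B strictly dominates D on the remaining columns (P3: 10>6, P4: 12>4, P5: 8>4); eliminate D.
Row E is eliminated: B beats it against every remaining column (P3: 10>5, P4: 12>3, P5: 8>6).
Column P3 is eliminated: P5 beats it against every remaining row (B: 12>4, C: 12>10).
General Rowe's strategy C is strictly dominated by B (P4: 12>8, P5: 8>7) and is removed.
For General Cole, P5 strictly dominates P4 on the remaining rows (B: 12>4); eliminate P4.
Among the remaining strategies, none is strictly dominated by another pure strategy of the same player, so the elimination stops.
Surviving strategies — General Rowe: {B}; General Cole: {P5}.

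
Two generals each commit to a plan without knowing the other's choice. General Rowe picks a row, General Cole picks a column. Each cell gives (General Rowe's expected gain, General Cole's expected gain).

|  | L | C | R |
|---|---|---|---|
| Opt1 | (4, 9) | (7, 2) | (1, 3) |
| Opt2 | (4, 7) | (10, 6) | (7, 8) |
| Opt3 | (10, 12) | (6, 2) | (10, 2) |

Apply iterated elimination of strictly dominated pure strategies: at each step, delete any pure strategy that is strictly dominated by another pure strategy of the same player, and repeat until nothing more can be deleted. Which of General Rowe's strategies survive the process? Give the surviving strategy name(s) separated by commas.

Opt3

Column C is eliminated: L beats it against every remaining row (Opt1: 9>2, Opt2: 7>6, Opt3: 12>2).
For General Rowe, Opt3 strictly dominates Opt1 on the remaining columns (L: 10>4, R: 10>1); eliminate Opt1.
General Rowe's strategy Opt2 is strictly dominated by Opt3 (L: 10>4, R: 10>7) and is removed.
General Cole's strategy R is strictly dominated by L (Opt3: 12>2) and is removed.
Among the remaining strategies, none is strictly dominated by another pure strategy of the same player, so the elimination stops.
Surviving strategies — General Rowe: {Opt3}; General Cole: {L}.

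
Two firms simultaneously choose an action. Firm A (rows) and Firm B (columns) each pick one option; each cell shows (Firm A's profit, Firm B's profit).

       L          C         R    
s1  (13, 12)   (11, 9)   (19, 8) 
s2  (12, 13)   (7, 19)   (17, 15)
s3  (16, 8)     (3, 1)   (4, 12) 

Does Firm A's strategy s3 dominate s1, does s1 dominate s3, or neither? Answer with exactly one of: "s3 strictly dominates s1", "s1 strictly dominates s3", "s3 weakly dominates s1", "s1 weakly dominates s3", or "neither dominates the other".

Compare s3 to s1 across every action of Firm B: L: 16>13, C: 3<11, R: 4<19.
s3 does better at L but worse at C, R; neither strategy dominates the other.

neither dominates the other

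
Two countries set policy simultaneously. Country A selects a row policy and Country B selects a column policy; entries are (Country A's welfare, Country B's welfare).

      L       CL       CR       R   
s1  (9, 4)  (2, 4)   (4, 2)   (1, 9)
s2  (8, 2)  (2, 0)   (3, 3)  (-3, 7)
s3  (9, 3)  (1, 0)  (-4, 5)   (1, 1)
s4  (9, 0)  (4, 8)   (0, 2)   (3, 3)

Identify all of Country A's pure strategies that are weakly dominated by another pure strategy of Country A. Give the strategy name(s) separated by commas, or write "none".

s1: no other strategy beats it everywhere (s2 at L (9>8); s3 at CL (2>1); s4 at CR (4>0)).
s2 is weakly dominated by s1 (L: 9>8, CL: 2=2, CR: 4>3, R: 1>-3).
s3: dominated, since s1 does at least as well everywhere (L: 9=9, CL: 2>1, CR: 4>-4, R: 1=1).
s4: no other strategy beats it everywhere (s1 at CL (4>2); s2 at L (9>8); s3 at CL (4>1)).

s2, s3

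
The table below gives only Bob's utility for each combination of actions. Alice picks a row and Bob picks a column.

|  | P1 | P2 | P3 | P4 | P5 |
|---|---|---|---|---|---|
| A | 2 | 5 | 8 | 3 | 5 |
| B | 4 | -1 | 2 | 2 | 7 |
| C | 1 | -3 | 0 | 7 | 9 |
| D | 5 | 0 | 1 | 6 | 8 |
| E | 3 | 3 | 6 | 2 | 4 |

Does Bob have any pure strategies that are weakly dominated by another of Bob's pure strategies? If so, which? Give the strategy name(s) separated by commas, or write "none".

P1, P2, P4

P5 weakly dominates P1 — A: 5>2, B: 7>4, C: 9>1, D: 8>5, E: 4>3.
P2 is weakly dominated by P3 (A: 8>5, B: 2>-1, C: 0>-3, D: 1>0, E: 6>3).
P3 is not dominated — it holds its own against P1 at A (8>2); P2 at A (8>5); P4 at A (8>3); P5 at A (8>5).
P4: dominated, since P5 does at least as well everywhere (A: 5>3, B: 7>2, C: 9>7, D: 8>6, E: 4>2).
P5 is not dominated — it holds its own against P1 at A (5>2); P2 at B (7>-1); P3 at B (7>2); P4 at A (5>3).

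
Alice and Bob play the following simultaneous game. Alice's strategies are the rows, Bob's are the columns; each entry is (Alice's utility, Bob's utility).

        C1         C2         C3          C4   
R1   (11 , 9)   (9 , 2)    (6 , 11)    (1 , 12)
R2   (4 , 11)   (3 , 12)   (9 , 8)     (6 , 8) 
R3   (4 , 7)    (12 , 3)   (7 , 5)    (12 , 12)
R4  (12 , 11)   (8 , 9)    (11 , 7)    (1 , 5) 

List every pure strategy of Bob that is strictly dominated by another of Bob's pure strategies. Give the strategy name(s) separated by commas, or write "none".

none

Nothing dominates C1: C2 at R1 (9>2); C3 at R2 (11>8); C4 at R2 (11>8).
C2 is not dominated — it holds its own against C1 at R2 (12>11); C3 at R2 (12>8); C4 at R2 (12>8).
C3: no other strategy beats it everywhere (C1 at R1 (11>9); C2 at R1 (11>2); C4 at R2 (8=8)).
Nothing dominates C4: C1 at R1 (12>9); C2 at R1 (12>2); C3 at R1 (12>11).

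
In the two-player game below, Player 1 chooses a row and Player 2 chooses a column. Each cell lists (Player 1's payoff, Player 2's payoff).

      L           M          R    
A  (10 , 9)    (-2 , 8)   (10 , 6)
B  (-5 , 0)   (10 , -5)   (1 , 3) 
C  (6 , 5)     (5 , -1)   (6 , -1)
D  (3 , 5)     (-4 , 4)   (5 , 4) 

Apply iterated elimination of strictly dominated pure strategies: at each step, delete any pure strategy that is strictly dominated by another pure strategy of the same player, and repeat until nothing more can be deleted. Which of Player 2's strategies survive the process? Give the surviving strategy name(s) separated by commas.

L

Player 1's strategy D is strictly dominated by A (L: 10>3, M: -2>-4, R: 10>5) and is removed.
Player 2's strategy M is strictly dominated by L (A: 9>8, B: 0>-5, C: 5>-1) and is removed.
Player 1's strategy B is strictly dominated by A (L: 10>-5, R: 10>1) and is removed.
Row C is eliminated: A beats it against every remaining column (L: 10>6, R: 10>6).
Column R is eliminated: L beats it against every remaining row (A: 9>6).
Among the remaining strategies, none is strictly dominated by another pure strategy of the same player, so the elimination stops.
Surviving strategies — Player 1: {A}; Player 2: {L}.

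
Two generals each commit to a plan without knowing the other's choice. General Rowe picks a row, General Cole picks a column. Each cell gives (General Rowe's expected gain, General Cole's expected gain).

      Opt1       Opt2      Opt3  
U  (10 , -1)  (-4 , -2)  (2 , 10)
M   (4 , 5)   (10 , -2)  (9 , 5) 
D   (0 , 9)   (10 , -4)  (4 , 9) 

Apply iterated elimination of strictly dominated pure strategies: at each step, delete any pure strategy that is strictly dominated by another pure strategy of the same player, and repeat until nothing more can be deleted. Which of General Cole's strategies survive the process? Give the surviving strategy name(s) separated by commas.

Column Opt2 is eliminated: Opt1 beats it against every remaining row (U: -1>-2, M: 5>-2, D: 9>-4).
Row D is eliminated: M beats it against every remaining column (Opt1: 4>0, Opt3: 9>4).
Among the remaining strategies, none is strictly dominated by another pure strategy of the same player, so the elimination stops.
Surviving strategies — General Rowe: {U, M}; General Cole: {Opt1, Opt3}.

Opt1, Opt3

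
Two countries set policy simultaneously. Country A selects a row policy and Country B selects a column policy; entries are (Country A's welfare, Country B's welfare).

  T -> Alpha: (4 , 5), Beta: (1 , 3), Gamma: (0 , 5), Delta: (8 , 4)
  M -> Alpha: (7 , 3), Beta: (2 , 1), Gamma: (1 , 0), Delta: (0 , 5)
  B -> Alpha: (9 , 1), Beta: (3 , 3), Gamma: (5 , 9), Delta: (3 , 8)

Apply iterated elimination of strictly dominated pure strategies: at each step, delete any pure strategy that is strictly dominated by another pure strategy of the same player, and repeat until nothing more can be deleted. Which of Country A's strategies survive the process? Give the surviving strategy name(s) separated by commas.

B

Country A's strategy M is strictly dominated by B (Alpha: 9>7, Beta: 3>2, Gamma: 5>1, Delta: 3>0) and is removed.
For Country B, Gamma strictly dominates Beta on the remaining rows (T: 5>3, B: 9>3); eliminate Beta.
Column Delta is eliminated: Gamma beats it against every remaining row (T: 5>4, B: 9>8).
Row T is eliminated: B beats it against every remaining column (Alpha: 9>4, Gamma: 5>0).
Column Alpha is eliminated: Gamma beats it against every remaining row (B: 9>1).
Among the remaining strategies, none is strictly dominated by another pure strategy of the same player, so the elimination stops.
Surviving strategies — Country A: {B}; Country B: {Gamma}.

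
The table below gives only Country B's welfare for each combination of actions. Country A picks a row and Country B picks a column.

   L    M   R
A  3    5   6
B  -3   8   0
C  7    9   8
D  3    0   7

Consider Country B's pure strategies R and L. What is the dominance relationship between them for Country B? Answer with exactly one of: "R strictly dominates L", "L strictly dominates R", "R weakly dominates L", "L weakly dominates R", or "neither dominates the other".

R strictly dominates L

Compare R to L across each opponent action: A: 6>3, B: 0>-3, C: 8>7, D: 7>3.
Every comparison favours R, so R strictly dominates L.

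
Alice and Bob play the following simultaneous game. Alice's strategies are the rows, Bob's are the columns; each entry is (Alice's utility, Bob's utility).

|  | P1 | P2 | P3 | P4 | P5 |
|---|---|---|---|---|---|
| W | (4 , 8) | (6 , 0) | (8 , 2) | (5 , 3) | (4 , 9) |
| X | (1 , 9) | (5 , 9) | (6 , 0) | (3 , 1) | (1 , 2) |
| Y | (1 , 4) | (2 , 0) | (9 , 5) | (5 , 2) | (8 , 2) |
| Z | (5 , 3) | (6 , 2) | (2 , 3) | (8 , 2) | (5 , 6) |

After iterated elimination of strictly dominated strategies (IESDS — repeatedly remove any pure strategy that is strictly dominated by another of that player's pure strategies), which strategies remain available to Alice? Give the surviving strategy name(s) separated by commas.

For Alice, W strictly dominates X on the remaining columns (P1: 4>1, P2: 6>5, P3: 8>6, P4: 5>3, P5: 4>1); eliminate X.
For Bob, P1 strictly dominates P2 on the remaining rows (W: 8>0, Y: 4>0, Z: 3>2); eliminate P2.
Column P4 is eliminated: P1 beats it against every remaining row (W: 8>3, Y: 4>2, Z: 3>2).
Among the remaining strategies, none is strictly dominated by another pure strategy of the same player, so the elimination stops.
Surviving strategies — Alice: {W, Y, Z}; Bob: {P1, P3, P5}.

W, Y, Z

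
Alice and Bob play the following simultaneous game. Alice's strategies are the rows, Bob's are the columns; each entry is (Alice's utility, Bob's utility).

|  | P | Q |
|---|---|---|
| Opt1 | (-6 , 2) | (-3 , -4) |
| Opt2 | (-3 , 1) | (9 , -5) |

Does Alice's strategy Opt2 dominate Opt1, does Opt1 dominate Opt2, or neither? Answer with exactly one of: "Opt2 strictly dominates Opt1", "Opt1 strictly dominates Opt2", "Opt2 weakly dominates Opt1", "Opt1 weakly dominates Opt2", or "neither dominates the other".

Opt2's payoffs vs Opt1's, by Bob's action — P: -3>-6, Q: 9>-3.
Every comparison favours Opt2, so Opt2 strictly dominates Opt1.

Opt2 strictly dominates Opt1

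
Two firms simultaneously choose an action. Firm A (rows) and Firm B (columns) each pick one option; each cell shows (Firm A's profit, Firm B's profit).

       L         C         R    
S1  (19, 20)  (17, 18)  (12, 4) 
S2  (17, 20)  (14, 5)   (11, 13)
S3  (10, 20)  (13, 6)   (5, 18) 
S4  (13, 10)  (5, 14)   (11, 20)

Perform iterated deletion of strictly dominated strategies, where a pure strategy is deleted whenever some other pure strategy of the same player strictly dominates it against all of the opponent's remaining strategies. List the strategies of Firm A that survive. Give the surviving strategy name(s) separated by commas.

Row S2 is eliminated: S1 beats it against every remaining column (L: 19>17, C: 17>14, R: 12>11).
Firm A's strategy S3 is strictly dominated by S1 (L: 19>10, C: 17>13, R: 12>5) and is removed.
For Firm A, S1 strictly dominates S4 on the remaining columns (L: 19>13, C: 17>5, R: 12>11); eliminate S4.
Column C is eliminated: L beats it against every remaining row (S1: 20>18).
Firm B's strategy R is strictly dominated by L (S1: 20>4) and is removed.
Among the remaining strategies, none is strictly dominated by another pure strategy of the same player, so the elimination stops.
Surviving strategies — Firm A: {S1}; Firm B: {L}.

S1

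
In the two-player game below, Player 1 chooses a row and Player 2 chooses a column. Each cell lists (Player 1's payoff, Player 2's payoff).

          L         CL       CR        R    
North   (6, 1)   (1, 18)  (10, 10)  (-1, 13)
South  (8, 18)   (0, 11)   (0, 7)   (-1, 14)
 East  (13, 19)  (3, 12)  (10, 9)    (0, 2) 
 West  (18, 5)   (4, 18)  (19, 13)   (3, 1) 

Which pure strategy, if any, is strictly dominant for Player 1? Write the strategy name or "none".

West

West vs North: L: 18>6, CL: 4>1, CR: 19>10, R: 3>-1.
West vs South: L: 18>8, CL: 4>0, CR: 19>0, R: 3>-1.
West vs East: L: 18>13, CL: 4>3, CR: 19>10, R: 3>0.
West strictly beats every other strategy against every opponent action, so it is strictly dominant.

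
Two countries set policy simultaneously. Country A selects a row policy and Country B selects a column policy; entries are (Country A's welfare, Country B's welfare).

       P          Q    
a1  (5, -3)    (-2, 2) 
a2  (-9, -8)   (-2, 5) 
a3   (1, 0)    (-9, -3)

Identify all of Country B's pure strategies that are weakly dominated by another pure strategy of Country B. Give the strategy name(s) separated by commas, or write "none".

none

Nothing dominates P: Q at a3 (0>-3).
Q is not dominated — it holds its own against P at a1 (2>-3).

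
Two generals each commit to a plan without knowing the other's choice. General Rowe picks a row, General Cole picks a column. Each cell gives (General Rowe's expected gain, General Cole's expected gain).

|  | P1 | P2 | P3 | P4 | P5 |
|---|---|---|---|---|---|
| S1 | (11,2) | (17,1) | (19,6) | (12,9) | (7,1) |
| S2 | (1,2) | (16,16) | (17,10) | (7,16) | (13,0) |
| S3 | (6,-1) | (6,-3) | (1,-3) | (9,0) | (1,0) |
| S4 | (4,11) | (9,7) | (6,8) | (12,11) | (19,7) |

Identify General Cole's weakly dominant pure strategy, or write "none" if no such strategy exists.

P4 vs P1: S1: 9>2, S2: 16>2, S3: 0>-1, S4: 11=11.
P4 vs P2: S1: 9>1, S2: 16=16, S3: 0>-3, S4: 11>7.
P4 vs P3: S1: 9>6, S2: 16>10, S3: 0>-3, S4: 11>8.
P4 vs P5: S1: 9>1, S2: 16>0, S3: 0=0, S4: 11>7.
P4 is at least as good as every other strategy against every opponent action, so it is weakly dominant.

P4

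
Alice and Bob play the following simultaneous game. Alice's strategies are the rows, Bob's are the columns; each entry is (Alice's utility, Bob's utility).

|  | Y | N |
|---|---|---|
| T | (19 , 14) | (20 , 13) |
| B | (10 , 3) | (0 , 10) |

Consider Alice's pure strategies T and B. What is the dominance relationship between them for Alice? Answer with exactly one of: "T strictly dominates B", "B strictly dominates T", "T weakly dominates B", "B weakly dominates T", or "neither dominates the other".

Compare T to B across each choice by Bob: Y: 19>10, N: 20>0.
Every comparison favours T, so T strictly dominates B.

T strictly dominates B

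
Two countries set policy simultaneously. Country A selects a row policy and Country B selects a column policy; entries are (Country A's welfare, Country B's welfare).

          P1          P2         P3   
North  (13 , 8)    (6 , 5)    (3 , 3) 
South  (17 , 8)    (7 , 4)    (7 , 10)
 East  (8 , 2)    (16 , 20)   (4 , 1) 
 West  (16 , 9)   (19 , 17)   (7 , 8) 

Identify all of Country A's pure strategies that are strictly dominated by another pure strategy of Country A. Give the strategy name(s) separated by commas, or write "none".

North, East

North is strictly dominated by South (P1: 17>13, P2: 7>6, P3: 7>3).
Nothing dominates South: North at P1 (17>13); East at P1 (17>8); West at P1 (17>16).
East is strictly dominated by West (P1: 16>8, P2: 19>16, P3: 7>4).
West: no other strategy beats it everywhere (North at P1 (16>13); South at P2 (19>7); East at P1 (16>8)).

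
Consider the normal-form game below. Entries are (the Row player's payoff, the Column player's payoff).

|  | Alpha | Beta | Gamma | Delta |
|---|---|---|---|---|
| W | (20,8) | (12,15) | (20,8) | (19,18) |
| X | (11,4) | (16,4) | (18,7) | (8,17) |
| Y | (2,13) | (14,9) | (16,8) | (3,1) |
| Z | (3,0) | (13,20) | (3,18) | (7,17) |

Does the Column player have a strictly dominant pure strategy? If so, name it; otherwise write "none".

Alpha fails to dominate Beta at W (8<15).
Beta fails to dominate Alpha at X (4=4).
Gamma fails to dominate Alpha at W (8=8).
Delta fails to dominate Alpha at Y (1<13).
No single strategy dominates all the others.

none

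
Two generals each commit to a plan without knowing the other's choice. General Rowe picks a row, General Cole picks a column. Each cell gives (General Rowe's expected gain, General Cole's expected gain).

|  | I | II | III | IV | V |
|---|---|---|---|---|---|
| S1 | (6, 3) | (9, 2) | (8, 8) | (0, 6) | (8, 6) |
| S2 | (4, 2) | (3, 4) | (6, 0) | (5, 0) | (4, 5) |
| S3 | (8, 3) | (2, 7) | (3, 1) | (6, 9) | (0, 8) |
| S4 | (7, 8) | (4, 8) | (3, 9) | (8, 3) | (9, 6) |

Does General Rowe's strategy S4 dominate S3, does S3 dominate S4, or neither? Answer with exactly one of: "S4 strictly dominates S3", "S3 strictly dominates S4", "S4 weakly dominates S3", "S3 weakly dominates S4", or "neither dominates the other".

neither dominates the other

S4's payoffs vs S3's, by General Cole's action — I: 7<8, II: 4>2, III: 3=3, IV: 8>6, V: 9>0.
S4 does better at II, IV, V but worse at I; neither strategy dominates the other.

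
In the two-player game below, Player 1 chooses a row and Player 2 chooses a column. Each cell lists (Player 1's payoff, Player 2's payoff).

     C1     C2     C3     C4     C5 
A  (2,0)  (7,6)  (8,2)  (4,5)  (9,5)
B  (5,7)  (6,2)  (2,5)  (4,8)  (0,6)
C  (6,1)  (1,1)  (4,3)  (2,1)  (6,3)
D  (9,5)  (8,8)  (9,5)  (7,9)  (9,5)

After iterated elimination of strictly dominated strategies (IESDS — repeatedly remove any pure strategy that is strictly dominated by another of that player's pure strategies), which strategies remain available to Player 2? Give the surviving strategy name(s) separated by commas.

C4

For Player 1, D strictly dominates B on the remaining columns (C1: 9>5, C2: 8>6, C3: 9>2, C4: 7>4, C5: 9>0); eliminate B.
For Player 1, D strictly dominates C on the remaining columns (C1: 9>6, C2: 8>1, C3: 9>4, C4: 7>2, C5: 9>6); eliminate C.
Player 2's strategy C1 is strictly dominated by C2 (A: 6>0, D: 8>5) and is removed.
Player 2's strategy C3 is strictly dominated by C2 (A: 6>2, D: 8>5) and is removed.
For Player 2, C2 strictly dominates C5 on the remaining rows (A: 6>5, D: 8>5); eliminate C5.
For Player 1, D strictly dominates A on the remaining columns (C2: 8>7, C4: 7>4); eliminate A.
For Player 2, C4 strictly dominates C2 on the remaining rows (D: 9>8); eliminate C2.
Among the remaining strategies, none is strictly dominated by another pure strategy of the same player, so the elimination stops.
Surviving strategies — Player 1: {D}; Player 2: {C4}.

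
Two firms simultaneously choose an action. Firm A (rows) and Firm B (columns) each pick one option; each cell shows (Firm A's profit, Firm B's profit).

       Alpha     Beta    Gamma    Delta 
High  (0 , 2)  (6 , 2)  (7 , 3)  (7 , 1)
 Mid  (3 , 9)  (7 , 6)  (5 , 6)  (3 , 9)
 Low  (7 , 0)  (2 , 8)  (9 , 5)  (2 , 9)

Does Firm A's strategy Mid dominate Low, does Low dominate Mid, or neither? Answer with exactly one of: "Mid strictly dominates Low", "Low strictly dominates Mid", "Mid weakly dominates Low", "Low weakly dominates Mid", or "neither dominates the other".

Mid's payoffs vs Low's, by Firm B's action — Alpha: 3<7, Beta: 7>2, Gamma: 5<9, Delta: 3>2.
Mid does better at Beta, Delta but worse at Alpha, Gamma; neither strategy dominates the other.

neither dominates the other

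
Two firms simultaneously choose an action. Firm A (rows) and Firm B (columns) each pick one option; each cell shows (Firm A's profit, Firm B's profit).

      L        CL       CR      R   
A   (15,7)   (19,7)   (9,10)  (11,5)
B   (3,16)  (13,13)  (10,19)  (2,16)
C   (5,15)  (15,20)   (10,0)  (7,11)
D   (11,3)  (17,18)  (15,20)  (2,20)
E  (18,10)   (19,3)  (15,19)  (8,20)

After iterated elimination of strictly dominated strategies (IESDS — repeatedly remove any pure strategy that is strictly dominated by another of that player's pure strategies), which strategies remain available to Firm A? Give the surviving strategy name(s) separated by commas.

For Firm A, E strictly dominates B on the remaining columns (L: 18>3, CL: 19>13, CR: 15>10, R: 8>2); eliminate B.
Row C is eliminated: E beats it against every remaining column (L: 18>5, CL: 19>15, CR: 15>10, R: 8>7).
Firm B's strategy L is strictly dominated by CR (A: 10>7, D: 20>3, E: 19>10) and is removed.
For Firm B, CR strictly dominates CL on the remaining rows (A: 10>7, D: 20>18, E: 19>3); eliminate CL.
Among the remaining strategies, none is strictly dominated by another pure strategy of the same player, so the elimination stops.
Surviving strategies — Firm A: {A, D, E}; Firm B: {CR, R}.

A, D, E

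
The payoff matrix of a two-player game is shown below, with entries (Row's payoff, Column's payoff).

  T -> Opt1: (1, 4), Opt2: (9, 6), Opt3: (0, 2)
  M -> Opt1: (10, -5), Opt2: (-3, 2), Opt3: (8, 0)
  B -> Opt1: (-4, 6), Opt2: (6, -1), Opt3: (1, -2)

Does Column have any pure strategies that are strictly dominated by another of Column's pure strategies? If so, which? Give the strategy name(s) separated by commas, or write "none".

Opt3

Opt1 is not dominated — it holds its own against Opt2 at B (6>-1); Opt3 at T (4>2).
Nothing dominates Opt2: Opt1 at T (6>4); Opt3 at T (6>2).
Opt3: dominated, since Opt2 does at least as well everywhere (T: 6>2, M: 2>0, B: -1>-2).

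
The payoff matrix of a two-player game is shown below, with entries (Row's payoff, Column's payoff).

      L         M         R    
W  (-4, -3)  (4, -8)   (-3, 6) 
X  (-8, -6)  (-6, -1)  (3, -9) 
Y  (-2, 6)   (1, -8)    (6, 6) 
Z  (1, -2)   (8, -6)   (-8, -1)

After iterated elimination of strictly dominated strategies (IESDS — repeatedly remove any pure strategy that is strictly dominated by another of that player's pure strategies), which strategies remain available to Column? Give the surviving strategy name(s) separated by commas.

Row's strategy X is strictly dominated by Y (L: -2>-8, M: 1>-6, R: 6>3) and is removed.
Column M is eliminated: L beats it against every remaining row (W: -3>-8, Y: 6>-8, Z: -2>-6).
Row's strategy W is strictly dominated by Y (L: -2>-4, R: 6>-3) and is removed.
Among the remaining strategies, none is strictly dominated by another pure strategy of the same player, so the elimination stops.
Surviving strategies — Row: {Y, Z}; Column: {L, R}.

L, R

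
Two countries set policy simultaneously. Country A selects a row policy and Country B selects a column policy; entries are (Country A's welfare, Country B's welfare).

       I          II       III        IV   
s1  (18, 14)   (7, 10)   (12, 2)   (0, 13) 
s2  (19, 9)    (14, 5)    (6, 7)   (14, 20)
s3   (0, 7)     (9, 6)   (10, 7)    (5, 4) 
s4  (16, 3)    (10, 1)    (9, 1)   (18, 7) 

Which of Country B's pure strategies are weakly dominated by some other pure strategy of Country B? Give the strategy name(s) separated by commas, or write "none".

Nothing dominates I: II at s1 (14>10); III at s1 (14>2); IV at s1 (14>13).
I weakly dominates II — s1: 14>10, s2: 9>5, s3: 7>6, s4: 3>1.
III is weakly dominated by I (s1: 14>2, s2: 9>7, s3: 7=7, s4: 3>1).
Nothing dominates IV: I at s2 (20>9); II at s1 (13>10); III at s1 (13>2).

II, III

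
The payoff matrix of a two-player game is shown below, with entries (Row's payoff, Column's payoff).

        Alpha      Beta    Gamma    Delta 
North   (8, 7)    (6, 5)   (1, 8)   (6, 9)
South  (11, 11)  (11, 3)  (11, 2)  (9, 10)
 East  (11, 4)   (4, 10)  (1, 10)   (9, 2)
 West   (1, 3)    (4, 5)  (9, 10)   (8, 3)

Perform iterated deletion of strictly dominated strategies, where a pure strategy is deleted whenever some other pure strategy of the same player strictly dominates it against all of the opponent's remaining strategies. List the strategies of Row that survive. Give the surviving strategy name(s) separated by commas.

South, East

Row's strategy North is strictly dominated by South (Alpha: 11>8, Beta: 11>6, Gamma: 11>1, Delta: 9>6) and is removed.
Row's strategy West is strictly dominated by South (Alpha: 11>1, Beta: 11>4, Gamma: 11>9, Delta: 9>8) and is removed.
Column Delta is eliminated: Alpha beats it against every remaining row (South: 11>10, East: 4>2).
Among the remaining strategies, none is strictly dominated by another pure strategy of the same player, so the elimination stops.
Surviving strategies — Row: {South, East}; Column: {Alpha, Beta, Gamma}.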